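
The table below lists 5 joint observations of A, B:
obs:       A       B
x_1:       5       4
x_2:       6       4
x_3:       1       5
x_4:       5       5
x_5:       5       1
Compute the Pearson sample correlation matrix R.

Step 1 — column means:
  mean(A) = (5 + 6 + 1 + 5 + 5) / 5 = 22/5 = 4.4
  mean(B) = (4 + 4 + 5 + 5 + 1) / 5 = 19/5 = 3.8

Step 2 — sample variances and covariances s[i,j] = (1/(n-1)) · Σ_k (x_{k,i} - mean_i) · (x_{k,j} - mean_j), with n-1 = 4:
  s[A,A] = ((0.6)·(0.6) + (1.6)·(1.6) + (-3.4)·(-3.4) + (0.6)·(0.6) + (0.6)·(0.6)) / 4 = 15.2/4 = 3.8
  s[A,B] = ((0.6)·(0.2) + (1.6)·(0.2) + (-3.4)·(1.2) + (0.6)·(1.2) + (0.6)·(-2.8)) / 4 = -4.6/4 = -1.15
  s[B,B] = ((0.2)·(0.2) + (0.2)·(0.2) + (1.2)·(1.2) + (1.2)·(1.2) + (-2.8)·(-2.8)) / 4 = 10.8/4 = 2.7
  Sample standard deviations s_i = √(s[i,i]):
  s(A) = √(3.8) = 1.9494
  s(B) = √(2.7) = 1.6432

Step 3 — r_{ij} = s_{ij} / (s_i · s_j):
  r[A,A] = 1 (diagonal).
  r[A,B] = -1.15 / (1.9494 · 1.6432) = -1.15 / 3.2031 = -0.359
  r[B,B] = 1 (diagonal).

R is symmetric with unit diagonal. Assembling:

R = [[1, -0.359],
 [-0.359, 1]]


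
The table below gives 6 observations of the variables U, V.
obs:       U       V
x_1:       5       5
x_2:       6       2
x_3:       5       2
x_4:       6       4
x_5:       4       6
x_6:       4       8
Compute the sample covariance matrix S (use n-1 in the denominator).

Step 1 — column means:
  mean(U) = (5 + 6 + 5 + 6 + 4 + 4) / 6 = 30/6 = 5
  mean(V) = (5 + 2 + 2 + 4 + 6 + 8) / 6 = 27/6 = 4.5

Step 2 — sample covariance S[i,j] = (1/(n-1)) · Σ_k (x_{k,i} - mean_i) · (x_{k,j} - mean_j), with n-1 = 5.
  S[U,U] = ((0)·(0) + (1)·(1) + (0)·(0) + (1)·(1) + (-1)·(-1) + (-1)·(-1)) / 5 = 4/5 = 0.8
  S[U,V] = ((0)·(0.5) + (1)·(-2.5) + (0)·(-2.5) + (1)·(-0.5) + (-1)·(1.5) + (-1)·(3.5)) / 5 = -8/5 = -1.6
  S[V,V] = ((0.5)·(0.5) + (-2.5)·(-2.5) + (-2.5)·(-2.5) + (-0.5)·(-0.5) + (1.5)·(1.5) + (3.5)·(3.5)) / 5 = 27.5/5 = 5.5

S is symmetric (S[j,i] = S[i,j]). Assembling:

S = [[0.8, -1.6],
 [-1.6, 5.5]]


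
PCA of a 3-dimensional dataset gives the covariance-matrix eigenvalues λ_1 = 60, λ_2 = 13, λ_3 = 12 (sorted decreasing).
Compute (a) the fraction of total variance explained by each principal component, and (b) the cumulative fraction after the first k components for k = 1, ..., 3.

Step 1 — total variance = trace(Sigma) = Σ λ_i = 60 + 13 + 12 = 85.

Step 2 — fraction explained by component i = λ_i / Σ λ:
  PC1: 60/85 = 0.7059
  PC2: 13/85 = 0.1529
  PC3: 12/85 = 0.1412

Step 3 — cumulative fraction after k components = (λ_1 + ... + λ_k) / Σ λ:
  k = 1: 60/85 = 0.7059
  k = 2: (60 + 13)/85 = 73/85 = 0.8588
  k = 3: (60 + 13 + 12)/85 = 85/85 = 1

Summary (fraction, with percent):

explained: PC1 0.7059 (70.59%), PC2 0.1529 (15.29%), PC3 0.1412 (14.12%);  cumulative: 0.7059, 0.8588, 1


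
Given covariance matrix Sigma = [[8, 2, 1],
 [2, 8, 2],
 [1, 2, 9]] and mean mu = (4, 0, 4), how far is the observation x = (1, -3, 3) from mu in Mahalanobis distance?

Step 1 — centre the observation: (x - mu) = (-3, -3, -1).

Step 2 — invert Sigma (cofactor / det for 3×3, or solve directly):
  Sigma^{-1} = [[0.1339, -0.0315, -0.0079],
 [-0.0315, 0.1398, -0.0276],
 [-0.0079, -0.0276, 0.1181]].

Step 3 — form the quadratic (x - mu)^T · Sigma^{-1} · (x - mu):
  Sigma^{-1} · (x - mu) = (-0.2992, -0.2972, -0.0118).
  (x - mu)^T · [Sigma^{-1} · (x - mu)] = (-3)·(-0.2992) + (-3)·(-0.2972) + (-1)·(-0.0118) = 1.8012.

Step 4 — take square root: d = √(1.8012) ≈ 1.3421.

d(x, mu) = √(1.8012) ≈ 1.3421


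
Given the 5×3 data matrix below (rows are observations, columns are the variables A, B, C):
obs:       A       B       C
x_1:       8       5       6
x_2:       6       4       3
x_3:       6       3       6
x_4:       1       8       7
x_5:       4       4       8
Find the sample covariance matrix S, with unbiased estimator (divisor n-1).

Step 1 — column means:
  mean(A) = (8 + 6 + 6 + 1 + 4) / 5 = 25/5 = 5
  mean(B) = (5 + 4 + 3 + 8 + 4) / 5 = 24/5 = 4.8
  mean(C) = (6 + 3 + 6 + 7 + 8) / 5 = 30/5 = 6

Step 2 — sample covariance S[i,j] = (1/(n-1)) · Σ_k (x_{k,i} - mean_i) · (x_{k,j} - mean_j), with n-1 = 4.
  S[A,A] = ((3)·(3) + (1)·(1) + (1)·(1) + (-4)·(-4) + (-1)·(-1)) / 4 = 28/4 = 7
  S[A,B] = ((3)·(0.2) + (1)·(-0.8) + (1)·(-1.8) + (-4)·(3.2) + (-1)·(-0.8)) / 4 = -14/4 = -3.5
  S[A,C] = ((3)·(0) + (1)·(-3) + (1)·(0) + (-4)·(1) + (-1)·(2)) / 4 = -9/4 = -2.25
  S[B,B] = ((0.2)·(0.2) + (-0.8)·(-0.8) + (-1.8)·(-1.8) + (3.2)·(3.2) + (-0.8)·(-0.8)) / 4 = 14.8/4 = 3.7
  S[B,C] = ((0.2)·(0) + (-0.8)·(-3) + (-1.8)·(0) + (3.2)·(1) + (-0.8)·(2)) / 4 = 4/4 = 1
  S[C,C] = ((0)·(0) + (-3)·(-3) + (0)·(0) + (1)·(1) + (2)·(2)) / 4 = 14/4 = 3.5

S is symmetric (S[j,i] = S[i,j]). Assembling:

S = [[7, -3.5, -2.25],
 [-3.5, 3.7, 1],
 [-2.25, 1, 3.5]]


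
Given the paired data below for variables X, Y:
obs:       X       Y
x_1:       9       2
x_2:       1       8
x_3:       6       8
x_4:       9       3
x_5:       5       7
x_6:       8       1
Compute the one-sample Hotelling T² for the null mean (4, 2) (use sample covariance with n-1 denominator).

Step 1 — sample mean vector:
  mean(X) = (9 + 1 + 6 + 9 + 5 + 8) / 6 = 38/6 = 6.3333
  mean(Y) = (2 + 8 + 8 + 3 + 7 + 1) / 6 = 29/6 = 4.8333
  x̄ = (6.3333, 4.8333),  deviation x̄ - mu_0 = (6.3333, 4.8333) - (4, 2) = (2.3333, 2.8333).

Step 2 — sample covariance matrix, S[i,j] = (1/(n-1)) · Σ_k (x_{k,i} - mean_i) · (x_{k,j} - mean_j), divisor n-1 = 5:
  S[X,X] = ((2.6667)·(2.6667) + (-5.3333)·(-5.3333) + (-0.3333)·(-0.3333) + (2.6667)·(2.6667) + (-1.3333)·(-1.3333) + (1.6667)·(1.6667)) / 5 = 47.3333/5 = 9.4667
  S[X,Y] = ((2.6667)·(-2.8333) + (-5.3333)·(3.1667) + (-0.3333)·(3.1667) + (2.6667)·(-1.8333) + (-1.3333)·(2.1667) + (1.6667)·(-3.8333)) / 5 = -39.6667/5 = -7.9333
  S[Y,Y] = ((-2.8333)·(-2.8333) + (3.1667)·(3.1667) + (3.1667)·(3.1667) + (-1.8333)·(-1.8333) + (2.1667)·(2.1667) + (-3.8333)·(-3.8333)) / 5 = 50.8333/5 = 10.1667
  S = [[9.4667, -7.9333],
 [-7.9333, 10.1667]].

Step 3 — invert S. det(S) = 9.4667·10.1667 - (-7.9333)² = 33.3067.
  S^{-1} = (1/det) · [[d, -b], [-b, a]] = [[0.3052, 0.2382],
 [0.2382, 0.2842]].

Step 4 — quadratic form (x̄ - mu_0)^T · S^{-1} · (x̄ - mu_0):
  S^{-1} · (x̄ - mu_0) = (1.3871, 1.3611),
  (x̄ - mu_0)^T · [...] = (2.3333)·(1.3871) + (2.8333)·(1.3611) = 7.093.

Step 5 — scale by n: T² = 6 · 7.093 = 42.558.

T² ≈ 42.558


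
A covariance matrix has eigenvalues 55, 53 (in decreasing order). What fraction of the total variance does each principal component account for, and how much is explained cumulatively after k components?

Step 1 — total variance = trace(Sigma) = Σ λ_i = 55 + 53 = 108.

Step 2 — fraction explained by component i = λ_i / Σ λ:
  PC1: 55/108 = 0.5093
  PC2: 53/108 = 0.4907

Step 3 — cumulative fraction after k components = (λ_1 + ... + λ_k) / Σ λ:
  k = 1: 55/108 = 0.5093
  k = 2: (55 + 53)/108 = 108/108 = 1

Summary (fraction, with percent):

explained: PC1 0.5093 (50.93%), PC2 0.4907 (49.07%);  cumulative: 0.5093, 1


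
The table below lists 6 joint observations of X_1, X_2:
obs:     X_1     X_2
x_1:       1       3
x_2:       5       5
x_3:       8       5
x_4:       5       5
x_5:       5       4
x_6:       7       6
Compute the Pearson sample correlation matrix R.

Step 1 — column means:
  mean(X_1) = (1 + 5 + 8 + 5 + 5 + 7) / 6 = 31/6 = 5.1667
  mean(X_2) = (3 + 5 + 5 + 5 + 4 + 6) / 6 = 28/6 = 4.6667

Step 2 — sample variances and covariances s[i,j] = (1/(n-1)) · Σ_k (x_{k,i} - mean_i) · (x_{k,j} - mean_j), with n-1 = 5:
  s[X_1,X_1] = ((-4.1667)·(-4.1667) + (-0.1667)·(-0.1667) + (2.8333)·(2.8333) + (-0.1667)·(-0.1667) + (-0.1667)·(-0.1667) + (1.8333)·(1.8333)) / 5 = 28.8333/5 = 5.7667
  s[X_1,X_2] = ((-4.1667)·(-1.6667) + (-0.1667)·(0.3333) + (2.8333)·(0.3333) + (-0.1667)·(0.3333) + (-0.1667)·(-0.6667) + (1.8333)·(1.3333)) / 5 = 10.3333/5 = 2.0667
  s[X_2,X_2] = ((-1.6667)·(-1.6667) + (0.3333)·(0.3333) + (0.3333)·(0.3333) + (0.3333)·(0.3333) + (-0.6667)·(-0.6667) + (1.3333)·(1.3333)) / 5 = 5.3333/5 = 1.0667
  Sample standard deviations s_i = √(s[i,i]):
  s(X_1) = √(5.7667) = 2.4014
  s(X_2) = √(1.0667) = 1.0328

Step 3 — r_{ij} = s_{ij} / (s_i · s_j):
  r[X_1,X_1] = 1 (diagonal).
  r[X_1,X_2] = 2.0667 / (2.4014 · 1.0328) = 2.0667 / 2.4801 = 0.8333
  r[X_2,X_2] = 1 (diagonal).

R is symmetric with unit diagonal. Assembling:

R = [[1, 0.8333],
 [0.8333, 1]]


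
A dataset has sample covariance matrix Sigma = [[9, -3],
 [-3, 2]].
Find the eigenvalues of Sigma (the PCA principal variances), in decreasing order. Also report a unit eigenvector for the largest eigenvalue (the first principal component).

Step 1 — characteristic polynomial of 2×2 Sigma:
  det(Sigma - λI) = λ² - trace · λ + det = 0.
  trace = 9 + 2 = 11, det = 9·2 - (-3)² = 9.
Step 2 — discriminant:
  Δ = trace² - 4·det = 121 - 36 = 85.
Step 3 — eigenvalues:
  λ = (trace ± √Δ)/2 = (11 ± 9.2195)/2,
  λ_1 = 10.1098,  λ_2 = 0.8902.

Step 4 — unit eigenvector for λ_1: solve (Sigma - λ_1 I)v = 0. First row:
  (9 - 10.1098)·v_x + (-3)·v_y = 0, i.e. (-1.1098)·v_x + (-3)·v_y = 0,
  so v ∝ (b, λ_1 - a) = (-3, 1.1098); multiply by -1 so the first entry is positive: u = (3, -1.1098).
  ||u|| = √((3)² + (-1.1098)²) = √(10.2316) ≈ 3.1987,
  v_1 = u/||u|| ≈ (0.9379, -0.3469) (||v_1|| = 1).

λ_1 = 10.1098,  λ_2 = 0.8902;  v_1 ≈ (0.9379, -0.3469)


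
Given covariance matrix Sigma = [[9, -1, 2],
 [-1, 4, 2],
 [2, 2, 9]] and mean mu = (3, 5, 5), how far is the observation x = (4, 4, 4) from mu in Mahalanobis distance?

Step 1 — centre the observation: (x - mu) = (1, -1, -1).

Step 2 — invert Sigma (cofactor / det for 3×3, or solve directly):
  Sigma^{-1} = [[0.1255, 0.051, -0.0392],
 [0.051, 0.302, -0.0784],
 [-0.0392, -0.0784, 0.1373]].

Step 3 — form the quadratic (x - mu)^T · Sigma^{-1} · (x - mu):
  Sigma^{-1} · (x - mu) = (0.1137, -0.1725, -0.098).
  (x - mu)^T · [Sigma^{-1} · (x - mu)] = (1)·(0.1137) + (-1)·(-0.1725) + (-1)·(-0.098) = 0.3843.

Step 4 — take square root: d = √(0.3843) ≈ 0.6199.

d(x, mu) = √(0.3843) ≈ 0.6199


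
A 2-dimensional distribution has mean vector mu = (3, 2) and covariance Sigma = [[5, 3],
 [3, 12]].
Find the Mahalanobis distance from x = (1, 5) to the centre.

Step 1 — centre the observation: (x - mu) = (-2, 3).

Step 2 — invert Sigma. det(Sigma) = 5·12 - (3)² = 51.
  Sigma^{-1} = (1/det) · [[d, -b], [-b, a]] = [[0.2353, -0.0588],
 [-0.0588, 0.098]].

Step 3 — form the quadratic (x - mu)^T · Sigma^{-1} · (x - mu):
  Sigma^{-1} · (x - mu) = (-0.6471, 0.4118).
  (x - mu)^T · [Sigma^{-1} · (x - mu)] = (-2)·(-0.6471) + (3)·(0.4118) = 2.5294.

Step 4 — take square root: d = √(2.5294) ≈ 1.5904.

d(x, mu) = √(2.5294) ≈ 1.5904


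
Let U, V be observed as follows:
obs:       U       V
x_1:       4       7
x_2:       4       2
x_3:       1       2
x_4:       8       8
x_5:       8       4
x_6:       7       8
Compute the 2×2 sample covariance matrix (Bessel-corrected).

Step 1 — column means:
  mean(U) = (4 + 4 + 1 + 8 + 8 + 7) / 6 = 32/6 = 5.3333
  mean(V) = (7 + 2 + 2 + 8 + 4 + 8) / 6 = 31/6 = 5.1667

Step 2 — sample covariance S[i,j] = (1/(n-1)) · Σ_k (x_{k,i} - mean_i) · (x_{k,j} - mean_j), with n-1 = 5.
  S[U,U] = ((-1.3333)·(-1.3333) + (-1.3333)·(-1.3333) + (-4.3333)·(-4.3333) + (2.6667)·(2.6667) + (2.6667)·(2.6667) + (1.6667)·(1.6667)) / 5 = 39.3333/5 = 7.8667
  S[U,V] = ((-1.3333)·(1.8333) + (-1.3333)·(-3.1667) + (-4.3333)·(-3.1667) + (2.6667)·(2.8333) + (2.6667)·(-1.1667) + (1.6667)·(2.8333)) / 5 = 24.6667/5 = 4.9333
  S[V,V] = ((1.8333)·(1.8333) + (-3.1667)·(-3.1667) + (-3.1667)·(-3.1667) + (2.8333)·(2.8333) + (-1.1667)·(-1.1667) + (2.8333)·(2.8333)) / 5 = 40.8333/5 = 8.1667

S is symmetric (S[j,i] = S[i,j]). Assembling:

S = [[7.8667, 4.9333],
 [4.9333, 8.1667]]


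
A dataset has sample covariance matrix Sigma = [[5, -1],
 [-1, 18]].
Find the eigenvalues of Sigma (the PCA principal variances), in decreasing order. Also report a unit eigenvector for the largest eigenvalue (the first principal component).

Step 1 — characteristic polynomial of 2×2 Sigma:
  det(Sigma - λI) = λ² - trace · λ + det = 0.
  trace = 5 + 18 = 23, det = 5·18 - (-1)² = 89.
Step 2 — discriminant:
  Δ = trace² - 4·det = 529 - 356 = 173.
Step 3 — eigenvalues:
  λ = (trace ± √Δ)/2 = (23 ± 13.1529)/2,
  λ_1 = 18.0765,  λ_2 = 4.9235.

Step 4 — unit eigenvector for λ_1: solve (Sigma - λ_1 I)v = 0. First row:
  (5 - 18.0765)·v_x + (-1)·v_y = 0, i.e. (-13.0765)·v_x + (-1)·v_y = 0,
  so v ∝ (b, λ_1 - a) = (-1, 13.0765); multiply by -1 so the first entry is positive: u = (1, -13.0765).
  ||u|| = √((1)² + (-13.0765)²) = √(171.9942) ≈ 13.1147,
  v_1 = u/||u|| ≈ (0.0763, -0.9971) (||v_1|| = 1).

λ_1 = 18.0765,  λ_2 = 4.9235;  v_1 ≈ (0.0763, -0.9971)


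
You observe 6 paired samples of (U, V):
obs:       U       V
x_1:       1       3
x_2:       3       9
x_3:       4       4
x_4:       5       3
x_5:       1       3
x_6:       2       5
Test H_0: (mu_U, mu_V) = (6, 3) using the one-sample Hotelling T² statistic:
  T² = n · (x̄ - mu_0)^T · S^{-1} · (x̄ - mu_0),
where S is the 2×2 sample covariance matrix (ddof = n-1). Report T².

Step 1 — sample mean vector:
  mean(U) = (1 + 3 + 4 + 5 + 1 + 2) / 6 = 16/6 = 2.6667
  mean(V) = (3 + 9 + 4 + 3 + 3 + 5) / 6 = 27/6 = 4.5
  x̄ = (2.6667, 4.5),  deviation x̄ - mu_0 = (2.6667, 4.5) - (6, 3) = (-3.3333, 1.5).

Step 2 — sample covariance matrix, S[i,j] = (1/(n-1)) · Σ_k (x_{k,i} - mean_i) · (x_{k,j} - mean_j), divisor n-1 = 5:
  S[U,U] = ((-1.6667)·(-1.6667) + (0.3333)·(0.3333) + (1.3333)·(1.3333) + (2.3333)·(2.3333) + (-1.6667)·(-1.6667) + (-0.6667)·(-0.6667)) / 5 = 13.3333/5 = 2.6667
  S[U,V] = ((-1.6667)·(-1.5) + (0.3333)·(4.5) + (1.3333)·(-0.5) + (2.3333)·(-1.5) + (-1.6667)·(-1.5) + (-0.6667)·(0.5)) / 5 = 2/5 = 0.4
  S[V,V] = ((-1.5)·(-1.5) + (4.5)·(4.5) + (-0.5)·(-0.5) + (-1.5)·(-1.5) + (-1.5)·(-1.5) + (0.5)·(0.5)) / 5 = 27.5/5 = 5.5
  S = [[2.6667, 0.4],
 [0.4, 5.5]].

Step 3 — invert S. det(S) = 2.6667·5.5 - (0.4)² = 14.5067.
  S^{-1} = (1/det) · [[d, -b], [-b, a]] = [[0.3791, -0.0276],
 [-0.0276, 0.1838]].

Step 4 — quadratic form (x̄ - mu_0)^T · S^{-1} · (x̄ - mu_0):
  S^{-1} · (x̄ - mu_0) = (-1.3051, 0.3676),
  (x̄ - mu_0)^T · [...] = (-3.3333)·(-1.3051) + (1.5)·(0.3676) = 4.902.

Step 5 — scale by n: T² = 6 · 4.902 = 29.4118.

T² ≈ 29.4118


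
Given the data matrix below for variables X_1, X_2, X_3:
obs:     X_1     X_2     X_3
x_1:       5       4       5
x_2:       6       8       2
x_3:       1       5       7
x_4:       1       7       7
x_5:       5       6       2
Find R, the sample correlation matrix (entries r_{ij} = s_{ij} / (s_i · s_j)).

Step 1 — column means:
  mean(X_1) = (5 + 6 + 1 + 1 + 5) / 5 = 18/5 = 3.6
  mean(X_2) = (4 + 8 + 5 + 7 + 6) / 5 = 30/5 = 6
  mean(X_3) = (5 + 2 + 7 + 7 + 2) / 5 = 23/5 = 4.6

Step 2 — sample variances and covariances s[i,j] = (1/(n-1)) · Σ_k (x_{k,i} - mean_i) · (x_{k,j} - mean_j), with n-1 = 4:
  s[X_1,X_1] = ((1.4)·(1.4) + (2.4)·(2.4) + (-2.6)·(-2.6) + (-2.6)·(-2.6) + (1.4)·(1.4)) / 4 = 23.2/4 = 5.8
  s[X_1,X_2] = ((1.4)·(-2) + (2.4)·(2) + (-2.6)·(-1) + (-2.6)·(1) + (1.4)·(0)) / 4 = 2/4 = 0.5
  s[X_1,X_3] = ((1.4)·(0.4) + (2.4)·(-2.6) + (-2.6)·(2.4) + (-2.6)·(2.4) + (1.4)·(-2.6)) / 4 = -21.8/4 = -5.45
  s[X_2,X_2] = ((-2)·(-2) + (2)·(2) + (-1)·(-1) + (1)·(1) + (0)·(0)) / 4 = 10/4 = 2.5
  s[X_2,X_3] = ((-2)·(0.4) + (2)·(-2.6) + (-1)·(2.4) + (1)·(2.4) + (0)·(-2.6)) / 4 = -6/4 = -1.5
  s[X_3,X_3] = ((0.4)·(0.4) + (-2.6)·(-2.6) + (2.4)·(2.4) + (2.4)·(2.4) + (-2.6)·(-2.6)) / 4 = 25.2/4 = 6.3
  Sample standard deviations s_i = √(s[i,i]):
  s(X_1) = √(5.8) = 2.4083
  s(X_2) = √(2.5) = 1.5811
  s(X_3) = √(6.3) = 2.51

Step 3 — r_{ij} = s_{ij} / (s_i · s_j):
  r[X_1,X_1] = 1 (diagonal).
  r[X_1,X_2] = 0.5 / (2.4083 · 1.5811) = 0.5 / 3.8079 = 0.1313
  r[X_1,X_3] = -5.45 / (2.4083 · 2.51) = -5.45 / 6.0448 = -0.9016
  r[X_2,X_2] = 1 (diagonal).
  r[X_2,X_3] = -1.5 / (1.5811 · 2.51) = -1.5 / 3.9686 = -0.378
  r[X_3,X_3] = 1 (diagonal).

R is symmetric with unit diagonal. Assembling:

R = [[1, 0.1313, -0.9016],
 [0.1313, 1, -0.378],
 [-0.9016, -0.378, 1]]


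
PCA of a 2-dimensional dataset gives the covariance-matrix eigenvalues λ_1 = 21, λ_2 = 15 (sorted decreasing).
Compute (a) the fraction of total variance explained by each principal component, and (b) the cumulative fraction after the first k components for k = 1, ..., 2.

Step 1 — total variance = trace(Sigma) = Σ λ_i = 21 + 15 = 36.

Step 2 — fraction explained by component i = λ_i / Σ λ:
  PC1: 21/36 = 0.5833
  PC2: 15/36 = 0.4167

Step 3 — cumulative fraction after k components = (λ_1 + ... + λ_k) / Σ λ:
  k = 1: 21/36 = 0.5833
  k = 2: (21 + 15)/36 = 36/36 = 1

Summary (fraction, with percent):

explained: PC1 0.5833 (58.33%), PC2 0.4167 (41.67%);  cumulative: 0.5833, 1


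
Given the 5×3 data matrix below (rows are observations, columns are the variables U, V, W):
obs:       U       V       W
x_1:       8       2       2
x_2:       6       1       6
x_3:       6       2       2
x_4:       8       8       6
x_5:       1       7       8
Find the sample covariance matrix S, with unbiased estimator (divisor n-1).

Step 1 — column means:
  mean(U) = (8 + 6 + 6 + 8 + 1) / 5 = 29/5 = 5.8
  mean(V) = (2 + 1 + 2 + 8 + 7) / 5 = 20/5 = 4
  mean(W) = (2 + 6 + 2 + 6 + 8) / 5 = 24/5 = 4.8

Step 2 — sample covariance S[i,j] = (1/(n-1)) · Σ_k (x_{k,i} - mean_i) · (x_{k,j} - mean_j), with n-1 = 4.
  S[U,U] = ((2.2)·(2.2) + (0.2)·(0.2) + (0.2)·(0.2) + (2.2)·(2.2) + (-4.8)·(-4.8)) / 4 = 32.8/4 = 8.2
  S[U,V] = ((2.2)·(-2) + (0.2)·(-3) + (0.2)·(-2) + (2.2)·(4) + (-4.8)·(3)) / 4 = -11/4 = -2.75
  S[U,W] = ((2.2)·(-2.8) + (0.2)·(1.2) + (0.2)·(-2.8) + (2.2)·(1.2) + (-4.8)·(3.2)) / 4 = -19.2/4 = -4.8
  S[V,V] = ((-2)·(-2) + (-3)·(-3) + (-2)·(-2) + (4)·(4) + (3)·(3)) / 4 = 42/4 = 10.5
  S[V,W] = ((-2)·(-2.8) + (-3)·(1.2) + (-2)·(-2.8) + (4)·(1.2) + (3)·(3.2)) / 4 = 22/4 = 5.5
  S[W,W] = ((-2.8)·(-2.8) + (1.2)·(1.2) + (-2.8)·(-2.8) + (1.2)·(1.2) + (3.2)·(3.2)) / 4 = 28.8/4 = 7.2

S is symmetric (S[j,i] = S[i,j]). Assembling:

S = [[8.2, -2.75, -4.8],
 [-2.75, 10.5, 5.5],
 [-4.8, 5.5, 7.2]]


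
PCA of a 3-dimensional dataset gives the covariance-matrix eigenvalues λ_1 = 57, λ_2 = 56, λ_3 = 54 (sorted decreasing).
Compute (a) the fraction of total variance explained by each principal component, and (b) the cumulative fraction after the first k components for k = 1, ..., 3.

Step 1 — total variance = trace(Sigma) = Σ λ_i = 57 + 56 + 54 = 167.

Step 2 — fraction explained by component i = λ_i / Σ λ:
  PC1: 57/167 = 0.3413
  PC2: 56/167 = 0.3353
  PC3: 54/167 = 0.3234

Step 3 — cumulative fraction after k components = (λ_1 + ... + λ_k) / Σ λ:
  k = 1: 57/167 = 0.3413
  k = 2: (57 + 56)/167 = 113/167 = 0.6766
  k = 3: (57 + 56 + 54)/167 = 167/167 = 1

Summary (fraction, with percent):

explained: PC1 0.3413 (34.13%), PC2 0.3353 (33.53%), PC3 0.3234 (32.34%);  cumulative: 0.3413, 0.6766, 1


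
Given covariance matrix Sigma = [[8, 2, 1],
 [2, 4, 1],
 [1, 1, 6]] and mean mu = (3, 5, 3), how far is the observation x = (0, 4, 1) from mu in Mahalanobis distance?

Step 1 — centre the observation: (x - mu) = (-3, -1, -2).

Step 2 — invert Sigma (cofactor / det for 3×3, or solve directly):
  Sigma^{-1} = [[0.1438, -0.0687, -0.0125],
 [-0.0687, 0.2937, -0.0375],
 [-0.0125, -0.0375, 0.175]].

Step 3 — form the quadratic (x - mu)^T · Sigma^{-1} · (x - mu):
  Sigma^{-1} · (x - mu) = (-0.3375, -0.0125, -0.275).
  (x - mu)^T · [Sigma^{-1} · (x - mu)] = (-3)·(-0.3375) + (-1)·(-0.0125) + (-2)·(-0.275) = 1.575.

Step 4 — take square root: d = √(1.575) ≈ 1.255.

d(x, mu) = √(1.575) ≈ 1.255


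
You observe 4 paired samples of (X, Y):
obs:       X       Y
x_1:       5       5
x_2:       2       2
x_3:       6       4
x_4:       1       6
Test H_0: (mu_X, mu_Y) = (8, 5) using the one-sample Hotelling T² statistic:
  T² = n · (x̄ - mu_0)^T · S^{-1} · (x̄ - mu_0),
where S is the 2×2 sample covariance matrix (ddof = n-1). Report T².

Step 1 — sample mean vector:
  mean(X) = (5 + 2 + 6 + 1) / 4 = 14/4 = 3.5
  mean(Y) = (5 + 2 + 4 + 6) / 4 = 17/4 = 4.25
  x̄ = (3.5, 4.25),  deviation x̄ - mu_0 = (3.5, 4.25) - (8, 5) = (-4.5, -0.75).

Step 2 — sample covariance matrix, S[i,j] = (1/(n-1)) · Σ_k (x_{k,i} - mean_i) · (x_{k,j} - mean_j), divisor n-1 = 3:
  S[X,X] = ((1.5)·(1.5) + (-1.5)·(-1.5) + (2.5)·(2.5) + (-2.5)·(-2.5)) / 3 = 17/3 = 5.6667
  S[X,Y] = ((1.5)·(0.75) + (-1.5)·(-2.25) + (2.5)·(-0.25) + (-2.5)·(1.75)) / 3 = -0.5/3 = -0.1667
  S[Y,Y] = ((0.75)·(0.75) + (-2.25)·(-2.25) + (-0.25)·(-0.25) + (1.75)·(1.75)) / 3 = 8.75/3 = 2.9167
  S = [[5.6667, -0.1667],
 [-0.1667, 2.9167]].

Step 3 — invert S. det(S) = 5.6667·2.9167 - (-0.1667)² = 16.5.
  S^{-1} = (1/det) · [[d, -b], [-b, a]] = [[0.1768, 0.0101],
 [0.0101, 0.3434]].

Step 4 — quadratic form (x̄ - mu_0)^T · S^{-1} · (x̄ - mu_0):
  S^{-1} · (x̄ - mu_0) = (-0.803, -0.303),
  (x̄ - mu_0)^T · [...] = (-4.5)·(-0.803) + (-0.75)·(-0.303) = 3.8409.

Step 5 — scale by n: T² = 4 · 3.8409 = 15.3636.

T² ≈ 15.3636


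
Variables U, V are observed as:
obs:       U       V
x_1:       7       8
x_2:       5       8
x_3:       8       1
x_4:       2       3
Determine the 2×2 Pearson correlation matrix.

Step 1 — column means:
  mean(U) = (7 + 5 + 8 + 2) / 4 = 22/4 = 5.5
  mean(V) = (8 + 8 + 1 + 3) / 4 = 20/4 = 5

Step 2 — sample variances and covariances s[i,j] = (1/(n-1)) · Σ_k (x_{k,i} - mean_i) · (x_{k,j} - mean_j), with n-1 = 3:
  s[U,U] = ((1.5)·(1.5) + (-0.5)·(-0.5) + (2.5)·(2.5) + (-3.5)·(-3.5)) / 3 = 21/3 = 7
  s[U,V] = ((1.5)·(3) + (-0.5)·(3) + (2.5)·(-4) + (-3.5)·(-2)) / 3 = 0/3 = 0
  s[V,V] = ((3)·(3) + (3)·(3) + (-4)·(-4) + (-2)·(-2)) / 3 = 38/3 = 12.6667
  Sample standard deviations s_i = √(s[i,i]):
  s(U) = √(7) = 2.6458
  s(V) = √(12.6667) = 3.559

Step 3 — r_{ij} = s_{ij} / (s_i · s_j):
  r[U,U] = 1 (diagonal).
  r[U,V] = 0 / (2.6458 · 3.559) = 0 / 9.4163 = 0
  r[V,V] = 1 (diagonal).

R is symmetric with unit diagonal. Assembling:

R = [[1, 0],
 [0, 1]]


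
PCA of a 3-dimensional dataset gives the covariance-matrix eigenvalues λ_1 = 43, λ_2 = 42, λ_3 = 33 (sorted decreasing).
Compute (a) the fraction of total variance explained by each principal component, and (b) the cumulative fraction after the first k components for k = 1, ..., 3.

Step 1 — total variance = trace(Sigma) = Σ λ_i = 43 + 42 + 33 = 118.

Step 2 — fraction explained by component i = λ_i / Σ λ:
  PC1: 43/118 = 0.3644
  PC2: 42/118 = 0.3559
  PC3: 33/118 = 0.2797

Step 3 — cumulative fraction after k components = (λ_1 + ... + λ_k) / Σ λ:
  k = 1: 43/118 = 0.3644
  k = 2: (43 + 42)/118 = 85/118 = 0.7203
  k = 3: (43 + 42 + 33)/118 = 118/118 = 1

Summary (fraction, with percent):

explained: PC1 0.3644 (36.44%), PC2 0.3559 (35.59%), PC3 0.2797 (27.97%);  cumulative: 0.3644, 0.7203, 1


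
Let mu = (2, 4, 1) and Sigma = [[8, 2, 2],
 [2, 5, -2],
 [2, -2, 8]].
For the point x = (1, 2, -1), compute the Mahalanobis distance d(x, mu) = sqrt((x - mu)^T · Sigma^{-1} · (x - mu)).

Step 1 — centre the observation: (x - mu) = (-1, -2, -2).

Step 2 — invert Sigma (cofactor / det for 3×3, or solve directly):
  Sigma^{-1} = [[0.1636, -0.0909, -0.0636],
 [-0.0909, 0.2727, 0.0909],
 [-0.0636, 0.0909, 0.1636]].

Step 3 — form the quadratic (x - mu)^T · Sigma^{-1} · (x - mu):
  Sigma^{-1} · (x - mu) = (0.1455, -0.6364, -0.4455).
  (x - mu)^T · [Sigma^{-1} · (x - mu)] = (-1)·(0.1455) + (-2)·(-0.6364) + (-2)·(-0.4455) = 2.0182.

Step 4 — take square root: d = √(2.0182) ≈ 1.4206.

d(x, mu) = √(2.0182) ≈ 1.4206


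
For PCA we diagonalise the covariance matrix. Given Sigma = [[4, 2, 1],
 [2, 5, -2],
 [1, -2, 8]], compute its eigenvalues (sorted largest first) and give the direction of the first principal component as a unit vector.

Step 1 — characteristic polynomial p(λ) = det(λI - Sigma) = λ³ - tr·λ² + c_1·λ - det, where tr = trace, c_1 = sum of the principal 2×2 minors, det = det(Sigma):
  tr = 4 + 5 + 8 = 17,
  c_1 = (4·5 - (2)²) + (4·8 - (1)²) + (5·8 - (-2)²) = 16 + 31 + 36 = 83,
  det = 4·(5·8 - (-2)²) - (2)·((2)·8 - (-2)·(1)) + (1)·((2)·(-2) - 5·(1)) = 4·(36) - (2)·(18) + (1)·(-9) = 99.
  So p(λ) = λ³ - 17λ² + 83λ - 99.
Step 2 — look for an integer root (rational root theorem: any rational root is an integer divisor of 99). Testing λ = 9:
  p(9) = 729 - 1377 + 747 - 99 = 0  ✓
  Dividing out (λ - 9): p(λ) = (λ - 9)(λ² - 8λ + 11).
Step 3 — remaining eigenvalues from the quadratic λ² - 8λ + 11 = 0:
  Δ = 8² - 4·11 = 64 - 44 = 20,  λ = (8 ± √20)/2 = (8 ± 4.4721)/2 ≈ 6.2361 or 1.7639.
  Sorted: λ_1 = 9,  λ_2 = 6.2361,  λ_3 = 1.7639  (check: sum = 17 = tr ✓).

Step 4 — unit eigenvector for λ_1 = 9: v spans the null space of (Sigma - λ_1 I), whose rows are
  r_1 = (-5, 2, 1),  r_2 = (2, -4, -2),  r_3 = (1, -2, -1).
  v is orthogonal to every row, so take v ∝ r_1 × r_2 = ((2)·(-2) - (1)·(-4), (1)·(2) - (-5)·(-2), (-5)·(-4) - (2)·(2)) = (0, -8, 16).
  Rescale (divide by 8; multiply by -1 so the first nonzero entry is positive): u = (0, 1, -2).
  ||u|| = √((0)² + (1)² + (-2)²) = √(5) ≈ 2.2361,  v_1 = u/||u|| ≈ (0, 0.4472, -0.8944) (||v_1|| = 1).

λ_1 = 9,  λ_2 = 6.2361,  λ_3 = 1.7639;  v_1 ≈ (0, 0.4472, -0.8944)


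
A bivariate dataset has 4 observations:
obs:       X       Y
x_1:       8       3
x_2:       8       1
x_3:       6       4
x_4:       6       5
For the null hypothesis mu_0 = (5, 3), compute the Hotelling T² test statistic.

Step 1 — sample mean vector:
  mean(X) = (8 + 8 + 6 + 6) / 4 = 28/4 = 7
  mean(Y) = (3 + 1 + 4 + 5) / 4 = 13/4 = 3.25
  x̄ = (7, 3.25),  deviation x̄ - mu_0 = (7, 3.25) - (5, 3) = (2, 0.25).

Step 2 — sample covariance matrix, S[i,j] = (1/(n-1)) · Σ_k (x_{k,i} - mean_i) · (x_{k,j} - mean_j), divisor n-1 = 3:
  S[X,X] = ((1)·(1) + (1)·(1) + (-1)·(-1) + (-1)·(-1)) / 3 = 4/3 = 1.3333
  S[X,Y] = ((1)·(-0.25) + (1)·(-2.25) + (-1)·(0.75) + (-1)·(1.75)) / 3 = -5/3 = -1.6667
  S[Y,Y] = ((-0.25)·(-0.25) + (-2.25)·(-2.25) + (0.75)·(0.75) + (1.75)·(1.75)) / 3 = 8.75/3 = 2.9167
  S = [[1.3333, -1.6667],
 [-1.6667, 2.9167]].

Step 3 — invert S. det(S) = 1.3333·2.9167 - (-1.6667)² = 1.1111.
  S^{-1} = (1/det) · [[d, -b], [-b, a]] = [[2.625, 1.5],
 [1.5, 1.2]].

Step 4 — quadratic form (x̄ - mu_0)^T · S^{-1} · (x̄ - mu_0):
  S^{-1} · (x̄ - mu_0) = (5.625, 3.3),
  (x̄ - mu_0)^T · [...] = (2)·(5.625) + (0.25)·(3.3) = 12.075.

Step 5 — scale by n: T² = 4 · 12.075 = 48.3.

T² ≈ 48.3


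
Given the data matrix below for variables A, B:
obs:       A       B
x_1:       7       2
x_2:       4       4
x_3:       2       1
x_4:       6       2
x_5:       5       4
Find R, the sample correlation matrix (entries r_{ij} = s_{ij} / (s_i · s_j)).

Step 1 — column means:
  mean(A) = (7 + 4 + 2 + 6 + 5) / 5 = 24/5 = 4.8
  mean(B) = (2 + 4 + 1 + 2 + 4) / 5 = 13/5 = 2.6

Step 2 — sample variances and covariances s[i,j] = (1/(n-1)) · Σ_k (x_{k,i} - mean_i) · (x_{k,j} - mean_j), with n-1 = 4:
  s[A,A] = ((2.2)·(2.2) + (-0.8)·(-0.8) + (-2.8)·(-2.8) + (1.2)·(1.2) + (0.2)·(0.2)) / 4 = 14.8/4 = 3.7
  s[A,B] = ((2.2)·(-0.6) + (-0.8)·(1.4) + (-2.8)·(-1.6) + (1.2)·(-0.6) + (0.2)·(1.4)) / 4 = 1.6/4 = 0.4
  s[B,B] = ((-0.6)·(-0.6) + (1.4)·(1.4) + (-1.6)·(-1.6) + (-0.6)·(-0.6) + (1.4)·(1.4)) / 4 = 7.2/4 = 1.8
  Sample standard deviations s_i = √(s[i,i]):
  s(A) = √(3.7) = 1.9235
  s(B) = √(1.8) = 1.3416

Step 3 — r_{ij} = s_{ij} / (s_i · s_j):
  r[A,A] = 1 (diagonal).
  r[A,B] = 0.4 / (1.9235 · 1.3416) = 0.4 / 2.5807 = 0.155
  r[B,B] = 1 (diagonal).

R is symmetric with unit diagonal. Assembling:

R = [[1, 0.155],
 [0.155, 1]]


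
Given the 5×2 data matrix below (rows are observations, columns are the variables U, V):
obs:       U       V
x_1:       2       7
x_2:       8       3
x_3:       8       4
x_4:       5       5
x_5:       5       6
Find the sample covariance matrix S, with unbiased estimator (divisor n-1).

Step 1 — column means:
  mean(U) = (2 + 8 + 8 + 5 + 5) / 5 = 28/5 = 5.6
  mean(V) = (7 + 3 + 4 + 5 + 6) / 5 = 25/5 = 5

Step 2 — sample covariance S[i,j] = (1/(n-1)) · Σ_k (x_{k,i} - mean_i) · (x_{k,j} - mean_j), with n-1 = 4.
  S[U,U] = ((-3.6)·(-3.6) + (2.4)·(2.4) + (2.4)·(2.4) + (-0.6)·(-0.6) + (-0.6)·(-0.6)) / 4 = 25.2/4 = 6.3
  S[U,V] = ((-3.6)·(2) + (2.4)·(-2) + (2.4)·(-1) + (-0.6)·(0) + (-0.6)·(1)) / 4 = -15/4 = -3.75
  S[V,V] = ((2)·(2) + (-2)·(-2) + (-1)·(-1) + (0)·(0) + (1)·(1)) / 4 = 10/4 = 2.5

S is symmetric (S[j,i] = S[i,j]). Assembling:

S = [[6.3, -3.75],
 [-3.75, 2.5]]


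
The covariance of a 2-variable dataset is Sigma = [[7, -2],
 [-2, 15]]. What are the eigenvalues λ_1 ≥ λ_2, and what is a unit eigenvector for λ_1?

Step 1 — characteristic polynomial of 2×2 Sigma:
  det(Sigma - λI) = λ² - trace · λ + det = 0.
  trace = 7 + 15 = 22, det = 7·15 - (-2)² = 101.
Step 2 — discriminant:
  Δ = trace² - 4·det = 484 - 404 = 80.
Step 3 — eigenvalues:
  λ = (trace ± √Δ)/2 = (22 ± 8.9443)/2,
  λ_1 = 15.4721,  λ_2 = 6.5279.

Step 4 — unit eigenvector for λ_1: solve (Sigma - λ_1 I)v = 0. First row:
  (7 - 15.4721)·v_x + (-2)·v_y = 0, i.e. (-8.4721)·v_x + (-2)·v_y = 0,
  so v ∝ (b, λ_1 - a) = (-2, 8.4721); multiply by -1 so the first entry is positive: u = (2, -8.4721).
  ||u|| = √((2)² + (-8.4721)²) = √(75.7771) ≈ 8.705,
  v_1 = u/||u|| ≈ (0.2298, -0.9732) (||v_1|| = 1).

λ_1 = 15.4721,  λ_2 = 6.5279;  v_1 ≈ (0.2298, -0.9732)


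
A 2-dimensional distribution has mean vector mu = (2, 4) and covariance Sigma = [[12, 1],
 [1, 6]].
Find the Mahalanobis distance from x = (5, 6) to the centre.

Step 1 — centre the observation: (x - mu) = (3, 2).

Step 2 — invert Sigma. det(Sigma) = 12·6 - (1)² = 71.
  Sigma^{-1} = (1/det) · [[d, -b], [-b, a]] = [[0.0845, -0.0141],
 [-0.0141, 0.169]].

Step 3 — form the quadratic (x - mu)^T · Sigma^{-1} · (x - mu):
  Sigma^{-1} · (x - mu) = (0.2254, 0.2958).
  (x - mu)^T · [Sigma^{-1} · (x - mu)] = (3)·(0.2254) + (2)·(0.2958) = 1.2676.

Step 4 — take square root: d = √(1.2676) ≈ 1.1259.

d(x, mu) = √(1.2676) ≈ 1.1259


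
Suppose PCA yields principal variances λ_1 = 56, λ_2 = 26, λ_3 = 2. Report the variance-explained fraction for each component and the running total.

Step 1 — total variance = trace(Sigma) = Σ λ_i = 56 + 26 + 2 = 84.

Step 2 — fraction explained by component i = λ_i / Σ λ:
  PC1: 56/84 = 0.6667
  PC2: 26/84 = 0.3095
  PC3: 2/84 = 0.0238

Step 3 — cumulative fraction after k components = (λ_1 + ... + λ_k) / Σ λ:
  k = 1: 56/84 = 0.6667
  k = 2: (56 + 26)/84 = 82/84 = 0.9762
  k = 3: (56 + 26 + 2)/84 = 84/84 = 1

Summary (fraction, with percent):

explained: PC1 0.6667 (66.67%), PC2 0.3095 (30.95%), PC3 0.0238 (2.38%);  cumulative: 0.6667, 0.9762, 1


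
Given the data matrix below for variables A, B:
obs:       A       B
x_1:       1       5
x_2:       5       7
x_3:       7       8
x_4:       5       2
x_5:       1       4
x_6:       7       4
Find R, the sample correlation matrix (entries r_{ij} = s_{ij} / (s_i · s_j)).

Step 1 — column means:
  mean(A) = (1 + 5 + 7 + 5 + 1 + 7) / 6 = 26/6 = 4.3333
  mean(B) = (5 + 7 + 8 + 2 + 4 + 4) / 6 = 30/6 = 5

Step 2 — sample variances and covariances s[i,j] = (1/(n-1)) · Σ_k (x_{k,i} - mean_i) · (x_{k,j} - mean_j), with n-1 = 5:
  s[A,A] = ((-3.3333)·(-3.3333) + (0.6667)·(0.6667) + (2.6667)·(2.6667) + (0.6667)·(0.6667) + (-3.3333)·(-3.3333) + (2.6667)·(2.6667)) / 5 = 37.3333/5 = 7.4667
  s[A,B] = ((-3.3333)·(0) + (0.6667)·(2) + (2.6667)·(3) + (0.6667)·(-3) + (-3.3333)·(-1) + (2.6667)·(-1)) / 5 = 8/5 = 1.6
  s[B,B] = ((0)·(0) + (2)·(2) + (3)·(3) + (-3)·(-3) + (-1)·(-1) + (-1)·(-1)) / 5 = 24/5 = 4.8
  Sample standard deviations s_i = √(s[i,i]):
  s(A) = √(7.4667) = 2.7325
  s(B) = √(4.8) = 2.1909

Step 3 — r_{ij} = s_{ij} / (s_i · s_j):
  r[A,A] = 1 (diagonal).
  r[A,B] = 1.6 / (2.7325 · 2.1909) = 1.6 / 5.9867 = 0.2673
  r[B,B] = 1 (diagonal).

R is symmetric with unit diagonal. Assembling:

R = [[1, 0.2673],
 [0.2673, 1]]


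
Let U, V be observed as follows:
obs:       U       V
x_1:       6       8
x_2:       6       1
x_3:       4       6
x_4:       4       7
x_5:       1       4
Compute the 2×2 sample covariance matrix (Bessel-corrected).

Step 1 — column means:
  mean(U) = (6 + 6 + 4 + 4 + 1) / 5 = 21/5 = 4.2
  mean(V) = (8 + 1 + 6 + 7 + 4) / 5 = 26/5 = 5.2

Step 2 — sample covariance S[i,j] = (1/(n-1)) · Σ_k (x_{k,i} - mean_i) · (x_{k,j} - mean_j), with n-1 = 4.
  S[U,U] = ((1.8)·(1.8) + (1.8)·(1.8) + (-0.2)·(-0.2) + (-0.2)·(-0.2) + (-3.2)·(-3.2)) / 4 = 16.8/4 = 4.2
  S[U,V] = ((1.8)·(2.8) + (1.8)·(-4.2) + (-0.2)·(0.8) + (-0.2)·(1.8) + (-3.2)·(-1.2)) / 4 = 0.8/4 = 0.2
  S[V,V] = ((2.8)·(2.8) + (-4.2)·(-4.2) + (0.8)·(0.8) + (1.8)·(1.8) + (-1.2)·(-1.2)) / 4 = 30.8/4 = 7.7

S is symmetric (S[j,i] = S[i,j]). Assembling:

S = [[4.2, 0.2],
 [0.2, 7.7]]


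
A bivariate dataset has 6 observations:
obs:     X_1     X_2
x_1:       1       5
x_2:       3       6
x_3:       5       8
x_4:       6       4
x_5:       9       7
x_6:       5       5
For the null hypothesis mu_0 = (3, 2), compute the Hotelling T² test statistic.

Step 1 — sample mean vector:
  mean(X_1) = (1 + 3 + 5 + 6 + 9 + 5) / 6 = 29/6 = 4.8333
  mean(X_2) = (5 + 6 + 8 + 4 + 7 + 5) / 6 = 35/6 = 5.8333
  x̄ = (4.8333, 5.8333),  deviation x̄ - mu_0 = (4.8333, 5.8333) - (3, 2) = (1.8333, 3.8333).

Step 2 — sample covariance matrix, S[i,j] = (1/(n-1)) · Σ_k (x_{k,i} - mean_i) · (x_{k,j} - mean_j), divisor n-1 = 5:
  S[X_1,X_1] = ((-3.8333)·(-3.8333) + (-1.8333)·(-1.8333) + (0.1667)·(0.1667) + (1.1667)·(1.1667) + (4.1667)·(4.1667) + (0.1667)·(0.1667)) / 5 = 36.8333/5 = 7.3667
  S[X_1,X_2] = ((-3.8333)·(-0.8333) + (-1.8333)·(0.1667) + (0.1667)·(2.1667) + (1.1667)·(-1.8333) + (4.1667)·(1.1667) + (0.1667)·(-0.8333)) / 5 = 5.8333/5 = 1.1667
  S[X_2,X_2] = ((-0.8333)·(-0.8333) + (0.1667)·(0.1667) + (2.1667)·(2.1667) + (-1.8333)·(-1.8333) + (1.1667)·(1.1667) + (-0.8333)·(-0.8333)) / 5 = 10.8333/5 = 2.1667
  S = [[7.3667, 1.1667],
 [1.1667, 2.1667]].

Step 3 — invert S. det(S) = 7.3667·2.1667 - (1.1667)² = 14.6.
  S^{-1} = (1/det) · [[d, -b], [-b, a]] = [[0.1484, -0.0799],
 [-0.0799, 0.5046]].

Step 4 — quadratic form (x̄ - mu_0)^T · S^{-1} · (x̄ - mu_0):
  S^{-1} · (x̄ - mu_0) = (-0.0342, 1.7877),
  (x̄ - mu_0)^T · [...] = (1.8333)·(-0.0342) + (3.8333)·(1.7877) = 6.79.

Step 5 — scale by n: T² = 6 · 6.79 = 40.7397.

T² ≈ 40.7397


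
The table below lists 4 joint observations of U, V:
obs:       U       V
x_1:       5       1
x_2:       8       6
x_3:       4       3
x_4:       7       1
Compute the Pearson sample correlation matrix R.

Step 1 — column means:
  mean(U) = (5 + 8 + 4 + 7) / 4 = 24/4 = 6
  mean(V) = (1 + 6 + 3 + 1) / 4 = 11/4 = 2.75

Step 2 — sample variances and covariances s[i,j] = (1/(n-1)) · Σ_k (x_{k,i} - mean_i) · (x_{k,j} - mean_j), with n-1 = 3:
  s[U,U] = ((-1)·(-1) + (2)·(2) + (-2)·(-2) + (1)·(1)) / 3 = 10/3 = 3.3333
  s[U,V] = ((-1)·(-1.75) + (2)·(3.25) + (-2)·(0.25) + (1)·(-1.75)) / 3 = 6/3 = 2
  s[V,V] = ((-1.75)·(-1.75) + (3.25)·(3.25) + (0.25)·(0.25) + (-1.75)·(-1.75)) / 3 = 16.75/3 = 5.5833
  Sample standard deviations s_i = √(s[i,i]):
  s(U) = √(3.3333) = 1.8257
  s(V) = √(5.5833) = 2.3629

Step 3 — r_{ij} = s_{ij} / (s_i · s_j):
  r[U,U] = 1 (diagonal).
  r[U,V] = 2 / (1.8257 · 2.3629) = 2 / 4.3141 = 0.4636
  r[V,V] = 1 (diagonal).

R is symmetric with unit diagonal. Assembling:

R = [[1, 0.4636],
 [0.4636, 1]]


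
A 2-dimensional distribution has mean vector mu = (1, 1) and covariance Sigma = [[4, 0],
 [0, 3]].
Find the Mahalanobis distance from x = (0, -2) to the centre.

Step 1 — centre the observation: (x - mu) = (-1, -3).

Step 2 — invert Sigma. det(Sigma) = 4·3 - (0)² = 12.
  Sigma^{-1} = (1/det) · [[d, -b], [-b, a]] = [[0.25, 0],
 [0, 0.3333]].

Step 3 — form the quadratic (x - mu)^T · Sigma^{-1} · (x - mu):
  Sigma^{-1} · (x - mu) = (-0.25, -1).
  (x - mu)^T · [Sigma^{-1} · (x - mu)] = (-1)·(-0.25) + (-3)·(-1) = 3.25.

Step 4 — take square root: d = √(3.25) ≈ 1.8028.

d(x, mu) = √(3.25) ≈ 1.8028


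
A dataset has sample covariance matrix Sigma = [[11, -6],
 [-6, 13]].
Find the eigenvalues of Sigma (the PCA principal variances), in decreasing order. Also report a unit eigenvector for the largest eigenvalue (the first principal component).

Step 1 — characteristic polynomial of 2×2 Sigma:
  det(Sigma - λI) = λ² - trace · λ + det = 0.
  trace = 11 + 13 = 24, det = 11·13 - (-6)² = 107.
Step 2 — discriminant:
  Δ = trace² - 4·det = 576 - 428 = 148.
Step 3 — eigenvalues:
  λ = (trace ± √Δ)/2 = (24 ± 12.1655)/2,
  λ_1 = 18.0828,  λ_2 = 5.9172.

Step 4 — unit eigenvector for λ_1: solve (Sigma - λ_1 I)v = 0. First row:
  (11 - 18.0828)·v_x + (-6)·v_y = 0, i.e. (-7.0828)·v_x + (-6)·v_y = 0,
  so v ∝ (b, λ_1 - a) = (-6, 7.0828); multiply by -1 so the first entry is positive: u = (6, -7.0828).
  ||u|| = √((6)² + (-7.0828)²) = √(86.1655) ≈ 9.2825,
  v_1 = u/||u|| ≈ (0.6464, -0.763) (||v_1|| = 1).

λ_1 = 18.0828,  λ_2 = 5.9172;  v_1 ≈ (0.6464, -0.763)


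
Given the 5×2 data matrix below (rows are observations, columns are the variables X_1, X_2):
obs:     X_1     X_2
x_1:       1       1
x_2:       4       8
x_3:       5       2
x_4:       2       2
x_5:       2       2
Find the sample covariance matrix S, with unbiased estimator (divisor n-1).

Step 1 — column means:
  mean(X_1) = (1 + 4 + 5 + 2 + 2) / 5 = 14/5 = 2.8
  mean(X_2) = (1 + 8 + 2 + 2 + 2) / 5 = 15/5 = 3

Step 2 — sample covariance S[i,j] = (1/(n-1)) · Σ_k (x_{k,i} - mean_i) · (x_{k,j} - mean_j), with n-1 = 4.
  S[X_1,X_1] = ((-1.8)·(-1.8) + (1.2)·(1.2) + (2.2)·(2.2) + (-0.8)·(-0.8) + (-0.8)·(-0.8)) / 4 = 10.8/4 = 2.7
  S[X_1,X_2] = ((-1.8)·(-2) + (1.2)·(5) + (2.2)·(-1) + (-0.8)·(-1) + (-0.8)·(-1)) / 4 = 9/4 = 2.25
  S[X_2,X_2] = ((-2)·(-2) + (5)·(5) + (-1)·(-1) + (-1)·(-1) + (-1)·(-1)) / 4 = 32/4 = 8

S is symmetric (S[j,i] = S[i,j]). Assembling:

S = [[2.7, 2.25],
 [2.25, 8]]


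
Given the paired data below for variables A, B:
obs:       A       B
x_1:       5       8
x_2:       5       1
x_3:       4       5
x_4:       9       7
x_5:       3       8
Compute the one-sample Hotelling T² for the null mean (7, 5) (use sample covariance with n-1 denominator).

Step 1 — sample mean vector:
  mean(A) = (5 + 5 + 4 + 9 + 3) / 5 = 26/5 = 5.2
  mean(B) = (8 + 1 + 5 + 7 + 8) / 5 = 29/5 = 5.8
  x̄ = (5.2, 5.8),  deviation x̄ - mu_0 = (5.2, 5.8) - (7, 5) = (-1.8, 0.8).

Step 2 — sample covariance matrix, S[i,j] = (1/(n-1)) · Σ_k (x_{k,i} - mean_i) · (x_{k,j} - mean_j), divisor n-1 = 4:
  S[A,A] = ((-0.2)·(-0.2) + (-0.2)·(-0.2) + (-1.2)·(-1.2) + (3.8)·(3.8) + (-2.2)·(-2.2)) / 4 = 20.8/4 = 5.2
  S[A,B] = ((-0.2)·(2.2) + (-0.2)·(-4.8) + (-1.2)·(-0.8) + (3.8)·(1.2) + (-2.2)·(2.2)) / 4 = 1.2/4 = 0.3
  S[B,B] = ((2.2)·(2.2) + (-4.8)·(-4.8) + (-0.8)·(-0.8) + (1.2)·(1.2) + (2.2)·(2.2)) / 4 = 34.8/4 = 8.7
  S = [[5.2, 0.3],
 [0.3, 8.7]].

Step 3 — invert S. det(S) = 5.2·8.7 - (0.3)² = 45.15.
  S^{-1} = (1/det) · [[d, -b], [-b, a]] = [[0.1927, -0.0066],
 [-0.0066, 0.1152]].

Step 4 — quadratic form (x̄ - mu_0)^T · S^{-1} · (x̄ - mu_0):
  S^{-1} · (x̄ - mu_0) = (-0.3522, 0.1041),
  (x̄ - mu_0)^T · [...] = (-1.8)·(-0.3522) + (0.8)·(0.1041) = 0.7172.

Step 5 — scale by n: T² = 5 · 0.7172 = 3.5858.

T² ≈ 3.5858


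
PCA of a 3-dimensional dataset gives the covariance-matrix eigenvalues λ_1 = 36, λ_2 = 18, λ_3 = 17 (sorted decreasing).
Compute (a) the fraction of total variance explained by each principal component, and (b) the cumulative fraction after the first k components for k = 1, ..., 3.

Step 1 — total variance = trace(Sigma) = Σ λ_i = 36 + 18 + 17 = 71.

Step 2 — fraction explained by component i = λ_i / Σ λ:
  PC1: 36/71 = 0.507
  PC2: 18/71 = 0.2535
  PC3: 17/71 = 0.2394

Step 3 — cumulative fraction after k components = (λ_1 + ... + λ_k) / Σ λ:
  k = 1: 36/71 = 0.507
  k = 2: (36 + 18)/71 = 54/71 = 0.7606
  k = 3: (36 + 18 + 17)/71 = 71/71 = 1

Summary (fraction, with percent):

explained: PC1 0.507 (50.7%), PC2 0.2535 (25.35%), PC3 0.2394 (23.94%);  cumulative: 0.507, 0.7606, 1
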